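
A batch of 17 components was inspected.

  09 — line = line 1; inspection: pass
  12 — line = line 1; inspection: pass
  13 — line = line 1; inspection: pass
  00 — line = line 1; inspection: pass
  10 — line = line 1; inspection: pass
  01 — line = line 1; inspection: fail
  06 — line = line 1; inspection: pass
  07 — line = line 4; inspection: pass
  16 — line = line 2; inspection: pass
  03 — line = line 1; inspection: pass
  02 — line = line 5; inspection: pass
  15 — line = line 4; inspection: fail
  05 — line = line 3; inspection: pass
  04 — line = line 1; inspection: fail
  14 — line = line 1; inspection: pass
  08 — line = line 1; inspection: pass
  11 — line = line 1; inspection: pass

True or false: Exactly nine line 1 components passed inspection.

False

Truth condition: |A ∩ B| = 9.
A (the restrictor) = {09, 12, 13, 00, 10, 01, 06, 03, 04, 14, 08, 11}, |A| = 12.
A ∩ B = {09, 12, 13, 00, 10, 06, 03, 14, 08, 11}, so |A ∩ B| = 10.
|A ∩ B| = 10, so the statement is false.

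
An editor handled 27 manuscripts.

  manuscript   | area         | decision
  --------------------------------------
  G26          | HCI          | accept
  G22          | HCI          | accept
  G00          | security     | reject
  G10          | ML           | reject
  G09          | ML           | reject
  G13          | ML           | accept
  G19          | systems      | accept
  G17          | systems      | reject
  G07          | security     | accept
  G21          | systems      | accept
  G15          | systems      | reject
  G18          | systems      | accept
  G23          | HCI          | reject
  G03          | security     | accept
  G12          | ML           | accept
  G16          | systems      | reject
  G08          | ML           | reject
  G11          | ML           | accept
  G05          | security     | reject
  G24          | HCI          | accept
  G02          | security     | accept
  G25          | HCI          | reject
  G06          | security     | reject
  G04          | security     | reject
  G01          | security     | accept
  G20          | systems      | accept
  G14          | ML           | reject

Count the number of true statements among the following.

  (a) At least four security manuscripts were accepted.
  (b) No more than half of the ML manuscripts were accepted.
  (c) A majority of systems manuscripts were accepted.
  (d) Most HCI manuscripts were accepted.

(a) security: |A| = 8, |A ∩ B| = 4; needs |A ∩ B| ≥ 4 — true.
(b) ML: |A| = 7, |A ∩ B| = 3; needs |A ∩ B| ≤ |A ∖ B| — true.
(c) systems: |A| = 7, |A ∩ B| = 4; needs |A ∩ B| > |A ∖ B| — true.
(d) HCI: |A| = 5, |A ∩ B| = 3; needs |A ∩ B| > |A ∖ B| — true.

4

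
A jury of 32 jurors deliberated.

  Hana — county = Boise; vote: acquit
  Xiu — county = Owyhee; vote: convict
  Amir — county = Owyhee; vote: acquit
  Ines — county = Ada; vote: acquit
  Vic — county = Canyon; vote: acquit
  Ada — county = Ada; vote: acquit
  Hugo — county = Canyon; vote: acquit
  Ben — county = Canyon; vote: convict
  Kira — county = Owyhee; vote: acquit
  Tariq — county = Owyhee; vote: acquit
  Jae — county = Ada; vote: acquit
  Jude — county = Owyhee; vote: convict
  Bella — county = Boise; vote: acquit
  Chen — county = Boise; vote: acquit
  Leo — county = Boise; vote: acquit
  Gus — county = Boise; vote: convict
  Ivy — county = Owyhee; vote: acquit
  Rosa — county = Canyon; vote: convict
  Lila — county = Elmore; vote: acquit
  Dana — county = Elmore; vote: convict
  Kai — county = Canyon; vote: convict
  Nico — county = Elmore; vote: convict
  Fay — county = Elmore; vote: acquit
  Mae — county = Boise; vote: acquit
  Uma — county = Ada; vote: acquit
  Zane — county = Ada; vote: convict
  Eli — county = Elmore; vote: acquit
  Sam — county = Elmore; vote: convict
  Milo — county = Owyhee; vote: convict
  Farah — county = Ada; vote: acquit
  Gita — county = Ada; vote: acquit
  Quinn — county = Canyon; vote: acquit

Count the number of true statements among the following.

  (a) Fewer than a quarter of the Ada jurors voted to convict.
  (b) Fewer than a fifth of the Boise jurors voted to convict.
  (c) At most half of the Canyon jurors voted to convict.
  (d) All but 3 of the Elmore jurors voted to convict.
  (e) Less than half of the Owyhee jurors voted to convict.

5

(a) Ada: |A| = 7, |A ∩ B| = 1; needs |A ∩ B| / |A| < 1/4 — true.
(b) Boise: |A| = 6, |A ∩ B| = 1; needs |A ∩ B| / |A| < 1/5 — true.
(c) Canyon: |A| = 6, |A ∩ B| = 3; needs |A ∩ B| ≤ |A ∖ B| — true.
(d) Elmore: |A| = 6, |A ∩ B| = 3; needs |A ∖ B| = 3 — true.
(e) Owyhee: |A| = 7, |A ∩ B| = 3; needs |A ∩ B| < |A ∖ B| — true.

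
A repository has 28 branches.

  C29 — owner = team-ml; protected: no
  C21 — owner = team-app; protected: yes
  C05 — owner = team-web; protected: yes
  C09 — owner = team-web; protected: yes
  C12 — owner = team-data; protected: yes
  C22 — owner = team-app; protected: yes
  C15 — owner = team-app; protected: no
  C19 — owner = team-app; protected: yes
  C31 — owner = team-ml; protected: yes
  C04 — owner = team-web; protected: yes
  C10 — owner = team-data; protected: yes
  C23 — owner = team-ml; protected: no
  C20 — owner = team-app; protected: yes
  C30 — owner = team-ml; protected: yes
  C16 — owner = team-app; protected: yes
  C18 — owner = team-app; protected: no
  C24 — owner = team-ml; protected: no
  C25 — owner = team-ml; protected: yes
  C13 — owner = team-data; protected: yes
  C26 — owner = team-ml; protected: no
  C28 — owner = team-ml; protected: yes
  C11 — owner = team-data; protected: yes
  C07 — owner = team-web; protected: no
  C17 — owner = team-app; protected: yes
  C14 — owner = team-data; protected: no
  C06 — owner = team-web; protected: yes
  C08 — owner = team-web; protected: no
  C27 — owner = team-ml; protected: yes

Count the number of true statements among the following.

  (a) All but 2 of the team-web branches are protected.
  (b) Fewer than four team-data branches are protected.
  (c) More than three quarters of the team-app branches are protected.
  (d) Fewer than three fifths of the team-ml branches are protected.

2

(a) team-web: |A| = 6, |A ∩ B| = 4; needs |A ∖ B| = 2 — true.
(b) team-data: |A| = 5, |A ∩ B| = 4; needs |A ∩ B| < 4 — false.
(c) team-app: |A| = 8, |A ∩ B| = 6; needs |A ∩ B| / |A| > 3/4 — false.
(d) team-ml: |A| = 9, |A ∩ B| = 5; needs |A ∩ B| / |A| < 3/5 — true.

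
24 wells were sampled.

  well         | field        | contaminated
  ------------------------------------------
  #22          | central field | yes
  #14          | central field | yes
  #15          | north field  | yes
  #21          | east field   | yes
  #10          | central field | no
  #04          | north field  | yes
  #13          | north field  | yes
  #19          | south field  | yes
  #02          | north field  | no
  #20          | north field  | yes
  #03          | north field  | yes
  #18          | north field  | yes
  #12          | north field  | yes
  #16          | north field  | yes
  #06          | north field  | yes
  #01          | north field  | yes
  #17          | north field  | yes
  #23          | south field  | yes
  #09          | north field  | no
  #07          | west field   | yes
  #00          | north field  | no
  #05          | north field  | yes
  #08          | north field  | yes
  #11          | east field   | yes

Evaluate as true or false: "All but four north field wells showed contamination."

The determiner here denotes the relation: |A ∖ B| = 4.
|A| = 16, |A ∩ B| = 13, |A ∖ B| = 3.
|A ∖ B| = 3, so the statement is false.

False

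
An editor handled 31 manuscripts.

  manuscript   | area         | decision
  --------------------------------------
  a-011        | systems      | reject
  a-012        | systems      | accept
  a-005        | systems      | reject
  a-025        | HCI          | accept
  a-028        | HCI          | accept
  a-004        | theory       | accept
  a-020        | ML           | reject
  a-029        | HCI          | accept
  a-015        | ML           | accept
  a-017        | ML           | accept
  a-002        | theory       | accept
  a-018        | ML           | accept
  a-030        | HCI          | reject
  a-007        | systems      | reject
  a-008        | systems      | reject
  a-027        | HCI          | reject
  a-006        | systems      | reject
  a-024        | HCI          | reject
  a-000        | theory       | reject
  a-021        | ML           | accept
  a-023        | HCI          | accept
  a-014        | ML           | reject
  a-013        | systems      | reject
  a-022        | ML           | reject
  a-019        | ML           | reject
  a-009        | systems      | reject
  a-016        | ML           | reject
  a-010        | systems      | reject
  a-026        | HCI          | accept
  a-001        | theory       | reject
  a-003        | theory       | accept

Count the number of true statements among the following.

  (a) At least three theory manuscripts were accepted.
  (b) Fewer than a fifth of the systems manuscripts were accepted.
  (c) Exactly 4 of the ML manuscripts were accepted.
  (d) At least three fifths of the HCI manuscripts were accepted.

4

(a) theory: |A| = 5, |A ∩ B| = 3; needs |A ∩ B| ≥ 3 — true.
(b) systems: |A| = 9, |A ∩ B| = 1; needs |A ∩ B| / |A| < 1/5 — true.
(c) ML: |A| = 9, |A ∩ B| = 4; needs |A ∩ B| = 4 — true.
(d) HCI: |A| = 8, |A ∩ B| = 5; needs |A ∩ B| / |A| ≥ 3/5 — true.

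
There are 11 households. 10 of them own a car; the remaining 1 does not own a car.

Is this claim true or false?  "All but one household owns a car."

True

The determiner here denotes the relation: |A ∖ B| = 1.
|A| = 11, |A ∩ B| = 10, |A ∖ B| = 1.
|A ∖ B| = 1, so the statement is true.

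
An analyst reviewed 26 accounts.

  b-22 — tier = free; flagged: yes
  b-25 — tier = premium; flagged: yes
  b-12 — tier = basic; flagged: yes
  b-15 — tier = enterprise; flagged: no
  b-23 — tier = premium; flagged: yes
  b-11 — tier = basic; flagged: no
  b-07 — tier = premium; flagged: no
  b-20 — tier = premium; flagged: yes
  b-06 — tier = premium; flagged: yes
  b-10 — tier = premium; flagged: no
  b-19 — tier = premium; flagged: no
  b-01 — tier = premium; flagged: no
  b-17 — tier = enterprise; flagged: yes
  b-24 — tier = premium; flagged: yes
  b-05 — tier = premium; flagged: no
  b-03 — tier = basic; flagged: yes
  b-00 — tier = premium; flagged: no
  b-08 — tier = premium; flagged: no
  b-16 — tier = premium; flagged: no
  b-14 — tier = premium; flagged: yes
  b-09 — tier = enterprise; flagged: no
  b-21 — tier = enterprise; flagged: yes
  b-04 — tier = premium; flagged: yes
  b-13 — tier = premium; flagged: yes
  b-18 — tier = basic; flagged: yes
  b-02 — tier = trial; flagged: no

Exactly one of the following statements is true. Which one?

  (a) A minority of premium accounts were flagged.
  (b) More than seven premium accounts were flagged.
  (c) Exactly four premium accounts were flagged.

|A| = 16, |A ∩ B| = 8, |A ∖ B| = 8.
(a) requires |A ∩ B| < |A ∖ B|: false.
(b) requires |A ∩ B| > 7: true.
(c) requires |A ∩ B| = 4: false.

(b)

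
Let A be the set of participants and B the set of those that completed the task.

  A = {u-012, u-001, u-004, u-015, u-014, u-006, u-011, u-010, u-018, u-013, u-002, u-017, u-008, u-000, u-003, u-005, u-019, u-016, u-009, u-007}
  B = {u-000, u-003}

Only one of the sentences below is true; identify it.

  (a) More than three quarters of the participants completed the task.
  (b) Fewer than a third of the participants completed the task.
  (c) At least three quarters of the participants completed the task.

|A| = 20, |A ∩ B| = 2, |A ∖ B| = 18.
(a) requires |A ∩ B| / |A| > 3/4: false.
(b) requires |A ∩ B| / |A| < 1/3: true.
(c) requires |A ∩ B| / |A| ≥ 3/4: false.

(b)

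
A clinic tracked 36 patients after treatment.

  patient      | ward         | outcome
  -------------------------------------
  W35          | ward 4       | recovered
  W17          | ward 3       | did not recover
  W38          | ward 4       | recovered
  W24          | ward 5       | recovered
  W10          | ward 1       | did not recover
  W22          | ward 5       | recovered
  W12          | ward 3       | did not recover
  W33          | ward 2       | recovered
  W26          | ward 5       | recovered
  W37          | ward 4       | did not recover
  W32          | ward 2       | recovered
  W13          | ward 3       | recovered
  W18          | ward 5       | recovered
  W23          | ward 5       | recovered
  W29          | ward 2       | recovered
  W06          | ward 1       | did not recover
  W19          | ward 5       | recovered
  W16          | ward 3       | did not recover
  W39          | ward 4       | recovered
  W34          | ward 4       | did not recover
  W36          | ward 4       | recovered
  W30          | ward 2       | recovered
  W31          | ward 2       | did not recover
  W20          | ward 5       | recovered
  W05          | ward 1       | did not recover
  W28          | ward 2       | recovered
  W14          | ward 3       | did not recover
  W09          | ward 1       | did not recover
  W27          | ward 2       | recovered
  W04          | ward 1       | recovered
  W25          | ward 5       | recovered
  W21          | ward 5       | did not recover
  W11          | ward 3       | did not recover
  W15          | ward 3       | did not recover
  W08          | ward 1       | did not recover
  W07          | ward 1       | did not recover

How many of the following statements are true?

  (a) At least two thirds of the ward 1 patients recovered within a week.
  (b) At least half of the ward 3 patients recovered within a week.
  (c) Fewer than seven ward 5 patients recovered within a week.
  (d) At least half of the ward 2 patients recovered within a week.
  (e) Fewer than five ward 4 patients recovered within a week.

2

(a) ward 1: |A| = 7, |A ∩ B| = 1; needs |A ∩ B| / |A| ≥ 2/3 — false.
(b) ward 3: |A| = 7, |A ∩ B| = 1; needs |A ∩ B| ≥ |A ∖ B| — false.
(c) ward 5: |A| = 9, |A ∩ B| = 8; needs |A ∩ B| < 7 — false.
(d) ward 2: |A| = 7, |A ∩ B| = 6; needs |A ∩ B| ≥ |A ∖ B| — true.
(e) ward 4: |A| = 6, |A ∩ B| = 4; needs |A ∩ B| < 5 — true.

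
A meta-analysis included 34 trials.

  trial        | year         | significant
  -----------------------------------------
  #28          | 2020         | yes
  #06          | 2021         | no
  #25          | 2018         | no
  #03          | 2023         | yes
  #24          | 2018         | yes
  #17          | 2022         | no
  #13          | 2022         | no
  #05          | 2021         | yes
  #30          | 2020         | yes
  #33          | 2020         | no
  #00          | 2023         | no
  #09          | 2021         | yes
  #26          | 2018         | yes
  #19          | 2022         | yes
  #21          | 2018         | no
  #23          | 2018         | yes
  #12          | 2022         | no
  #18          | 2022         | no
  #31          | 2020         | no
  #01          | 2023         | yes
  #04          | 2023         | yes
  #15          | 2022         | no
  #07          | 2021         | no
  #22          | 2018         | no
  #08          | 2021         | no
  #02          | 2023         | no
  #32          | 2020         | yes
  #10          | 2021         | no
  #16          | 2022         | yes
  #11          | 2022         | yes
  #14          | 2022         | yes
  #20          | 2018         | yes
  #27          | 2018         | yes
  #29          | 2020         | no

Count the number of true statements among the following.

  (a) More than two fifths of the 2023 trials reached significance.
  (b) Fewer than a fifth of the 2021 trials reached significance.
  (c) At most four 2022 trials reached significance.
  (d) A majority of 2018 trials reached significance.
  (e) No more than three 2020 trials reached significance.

4

(a) 2023: |A| = 5, |A ∩ B| = 3; needs |A ∩ B| / |A| > 2/5 — true.
(b) 2021: |A| = 6, |A ∩ B| = 2; needs |A ∩ B| / |A| < 1/5 — false.
(c) 2022: |A| = 9, |A ∩ B| = 4; needs |A ∩ B| ≤ 4 — true.
(d) 2018: |A| = 8, |A ∩ B| = 5; needs |A ∩ B| > |A ∖ B| — true.
(e) 2020: |A| = 6, |A ∩ B| = 3; needs |A ∩ B| ≤ 3 — true.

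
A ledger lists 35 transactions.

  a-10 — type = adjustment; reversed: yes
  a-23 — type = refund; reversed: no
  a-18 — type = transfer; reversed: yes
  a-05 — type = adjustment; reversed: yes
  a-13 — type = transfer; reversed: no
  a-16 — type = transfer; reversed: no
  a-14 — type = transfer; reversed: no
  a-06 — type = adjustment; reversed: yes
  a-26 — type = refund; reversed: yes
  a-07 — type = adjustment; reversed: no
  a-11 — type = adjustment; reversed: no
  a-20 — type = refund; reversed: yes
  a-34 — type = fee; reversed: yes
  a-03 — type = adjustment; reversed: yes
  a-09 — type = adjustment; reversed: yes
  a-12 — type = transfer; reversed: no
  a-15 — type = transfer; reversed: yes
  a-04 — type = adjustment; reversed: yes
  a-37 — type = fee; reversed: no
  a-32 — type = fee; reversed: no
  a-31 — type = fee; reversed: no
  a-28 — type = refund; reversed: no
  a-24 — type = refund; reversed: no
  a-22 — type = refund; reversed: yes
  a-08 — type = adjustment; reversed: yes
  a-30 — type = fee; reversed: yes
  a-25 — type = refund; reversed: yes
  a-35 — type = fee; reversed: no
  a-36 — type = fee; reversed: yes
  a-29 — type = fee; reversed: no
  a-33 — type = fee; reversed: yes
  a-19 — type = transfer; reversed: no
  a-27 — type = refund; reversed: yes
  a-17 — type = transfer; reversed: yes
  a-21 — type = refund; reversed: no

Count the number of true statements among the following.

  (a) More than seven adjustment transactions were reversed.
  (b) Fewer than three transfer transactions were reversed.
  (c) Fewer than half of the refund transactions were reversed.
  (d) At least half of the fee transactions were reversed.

(a) adjustment: |A| = 9, |A ∩ B| = 7; needs |A ∩ B| > 7 — false.
(b) transfer: |A| = 8, |A ∩ B| = 3; needs |A ∩ B| < 3 — false.
(c) refund: |A| = 9, |A ∩ B| = 5; needs |A ∩ B| < |A ∖ B| — false.
(d) fee: |A| = 9, |A ∩ B| = 4; needs |A ∩ B| ≥ |A ∖ B| — false.

0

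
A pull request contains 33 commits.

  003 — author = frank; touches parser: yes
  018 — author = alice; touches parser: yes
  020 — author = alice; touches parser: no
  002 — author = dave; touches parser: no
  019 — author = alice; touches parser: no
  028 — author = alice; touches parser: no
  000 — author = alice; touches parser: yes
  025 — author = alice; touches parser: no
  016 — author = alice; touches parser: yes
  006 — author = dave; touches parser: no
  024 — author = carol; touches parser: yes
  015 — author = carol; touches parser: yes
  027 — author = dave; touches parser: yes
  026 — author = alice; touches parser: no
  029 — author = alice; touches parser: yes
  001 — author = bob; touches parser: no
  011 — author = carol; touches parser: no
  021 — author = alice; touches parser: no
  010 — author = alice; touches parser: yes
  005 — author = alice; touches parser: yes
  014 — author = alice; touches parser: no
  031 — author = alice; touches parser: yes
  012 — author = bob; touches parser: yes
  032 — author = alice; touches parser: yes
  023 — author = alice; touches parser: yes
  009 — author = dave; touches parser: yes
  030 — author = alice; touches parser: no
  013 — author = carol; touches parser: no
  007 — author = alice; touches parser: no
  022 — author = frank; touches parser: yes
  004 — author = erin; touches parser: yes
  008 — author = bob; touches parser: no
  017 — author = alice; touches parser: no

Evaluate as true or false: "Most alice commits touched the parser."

False

'Most alice commits touched the parser' holds iff |A ∩ B| > |A ∖ B|.
|A| = 19, |A ∩ B| = 9, |A ∖ B| = 10.
9 < 10, so the statement is false.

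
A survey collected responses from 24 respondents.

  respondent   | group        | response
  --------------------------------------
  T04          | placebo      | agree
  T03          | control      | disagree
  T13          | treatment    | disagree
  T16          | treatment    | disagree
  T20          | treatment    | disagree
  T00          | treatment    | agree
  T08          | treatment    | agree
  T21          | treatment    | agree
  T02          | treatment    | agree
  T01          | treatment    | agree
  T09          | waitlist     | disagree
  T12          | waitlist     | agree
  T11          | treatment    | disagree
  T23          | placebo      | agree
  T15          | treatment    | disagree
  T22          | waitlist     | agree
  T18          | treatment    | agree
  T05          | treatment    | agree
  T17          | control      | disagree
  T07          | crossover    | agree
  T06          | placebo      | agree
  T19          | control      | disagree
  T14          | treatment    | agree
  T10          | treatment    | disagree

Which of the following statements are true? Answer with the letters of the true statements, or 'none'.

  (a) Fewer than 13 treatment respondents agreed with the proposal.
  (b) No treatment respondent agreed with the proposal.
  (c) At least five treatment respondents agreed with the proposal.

(a), (c)

|A| = 14, |A ∩ B| = 8, |A ∖ B| = 6.
(a) |A ∩ B| < 13: holds.
(b) A ∩ B = ∅ (|A ∩ B| = 0): fails.
(c) |A ∩ B| ≥ 5: holds.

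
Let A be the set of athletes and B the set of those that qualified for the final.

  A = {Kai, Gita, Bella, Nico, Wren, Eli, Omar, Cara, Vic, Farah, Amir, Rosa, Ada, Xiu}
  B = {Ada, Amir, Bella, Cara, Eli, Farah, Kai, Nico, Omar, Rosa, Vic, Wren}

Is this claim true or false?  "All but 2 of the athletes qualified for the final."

True

The determiner here denotes the relation: |A ∖ B| = 2.
A (the restrictor) = {Kai, Gita, Bella, Nico, Wren, Eli, Omar, Cara, Vic, Farah, Amir, Rosa, Ada, Xiu}, |A| = 14.
A ∖ B = {Gita, Xiu}, so |A ∖ B| = 2.
|A ∖ B| = 2, so the statement is true.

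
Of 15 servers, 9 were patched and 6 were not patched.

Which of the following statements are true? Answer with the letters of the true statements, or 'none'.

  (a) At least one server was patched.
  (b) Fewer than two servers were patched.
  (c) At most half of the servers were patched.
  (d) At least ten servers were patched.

|A| = 15, |A ∩ B| = 9, |A ∖ B| = 6.
(a) A ∩ B ≠ ∅ (|A ∩ B| ≥ 1): holds.
(b) |A ∩ B| < 2: fails.
(c) |A ∩ B| ≤ |A ∖ B|: fails.
(d) |A ∩ B| ≥ 10: fails.

(a)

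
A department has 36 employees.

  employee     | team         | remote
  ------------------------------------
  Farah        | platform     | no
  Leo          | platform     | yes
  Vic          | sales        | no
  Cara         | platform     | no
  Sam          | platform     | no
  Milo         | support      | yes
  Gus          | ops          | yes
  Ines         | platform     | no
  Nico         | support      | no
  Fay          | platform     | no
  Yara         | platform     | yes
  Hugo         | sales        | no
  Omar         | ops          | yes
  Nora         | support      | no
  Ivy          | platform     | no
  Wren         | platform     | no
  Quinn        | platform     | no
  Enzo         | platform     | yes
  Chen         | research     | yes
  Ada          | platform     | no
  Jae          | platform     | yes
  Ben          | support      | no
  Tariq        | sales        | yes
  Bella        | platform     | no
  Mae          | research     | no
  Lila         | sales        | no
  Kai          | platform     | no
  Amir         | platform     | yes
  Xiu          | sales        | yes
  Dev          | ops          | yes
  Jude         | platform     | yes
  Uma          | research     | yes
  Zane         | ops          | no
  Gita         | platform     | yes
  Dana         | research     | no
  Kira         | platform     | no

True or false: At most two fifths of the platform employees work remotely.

True

Truth condition: |A ∩ B| / |A| ≤ 2/5.
|A| = 19, |A ∩ B| = 7, |A ∖ B| = 12.
|A ∩ B|/|A| = 7/19, so the statement is true.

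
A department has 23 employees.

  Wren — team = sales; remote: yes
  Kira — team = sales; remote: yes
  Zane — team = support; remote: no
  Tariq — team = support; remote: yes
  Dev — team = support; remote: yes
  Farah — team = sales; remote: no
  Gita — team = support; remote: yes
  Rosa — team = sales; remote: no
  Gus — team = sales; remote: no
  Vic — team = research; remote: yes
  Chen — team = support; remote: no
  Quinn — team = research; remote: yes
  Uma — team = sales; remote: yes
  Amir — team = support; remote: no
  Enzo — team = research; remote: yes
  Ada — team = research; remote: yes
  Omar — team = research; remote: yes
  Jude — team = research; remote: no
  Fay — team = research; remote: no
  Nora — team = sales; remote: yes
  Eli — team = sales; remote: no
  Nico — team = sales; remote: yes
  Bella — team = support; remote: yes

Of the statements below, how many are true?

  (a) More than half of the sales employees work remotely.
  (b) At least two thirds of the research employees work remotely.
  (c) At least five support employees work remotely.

(a) sales: |A| = 9, |A ∩ B| = 5; needs |A ∩ B| > |A ∖ B| — true.
(b) research: |A| = 7, |A ∩ B| = 5; needs |A ∩ B| / |A| ≥ 2/3 — true.
(c) support: |A| = 7, |A ∩ B| = 4; needs |A ∩ B| ≥ 5 — false.

2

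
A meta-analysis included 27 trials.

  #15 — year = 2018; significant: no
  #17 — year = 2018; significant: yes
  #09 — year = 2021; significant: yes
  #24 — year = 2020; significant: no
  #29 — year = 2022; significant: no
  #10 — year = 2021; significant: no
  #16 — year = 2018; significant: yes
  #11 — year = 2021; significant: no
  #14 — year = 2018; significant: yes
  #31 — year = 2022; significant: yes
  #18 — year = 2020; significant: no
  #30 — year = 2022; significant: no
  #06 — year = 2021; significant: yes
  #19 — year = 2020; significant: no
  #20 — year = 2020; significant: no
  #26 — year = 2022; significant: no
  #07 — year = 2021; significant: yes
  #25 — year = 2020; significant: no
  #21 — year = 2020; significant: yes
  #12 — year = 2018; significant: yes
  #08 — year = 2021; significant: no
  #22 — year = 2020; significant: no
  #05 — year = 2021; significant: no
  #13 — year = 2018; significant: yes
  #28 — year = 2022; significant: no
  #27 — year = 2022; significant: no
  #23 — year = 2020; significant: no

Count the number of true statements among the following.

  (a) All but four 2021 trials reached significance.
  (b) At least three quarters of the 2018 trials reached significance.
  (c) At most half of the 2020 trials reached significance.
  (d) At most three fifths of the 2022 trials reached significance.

4

(a) 2021: |A| = 7, |A ∩ B| = 3; needs |A ∖ B| = 4 — true.
(b) 2018: |A| = 6, |A ∩ B| = 5; needs |A ∩ B| / |A| ≥ 3/4 — true.
(c) 2020: |A| = 8, |A ∩ B| = 1; needs |A ∩ B| ≤ |A ∖ B| — true.
(d) 2022: |A| = 6, |A ∩ B| = 1; needs |A ∩ B| / |A| ≤ 3/5 — true.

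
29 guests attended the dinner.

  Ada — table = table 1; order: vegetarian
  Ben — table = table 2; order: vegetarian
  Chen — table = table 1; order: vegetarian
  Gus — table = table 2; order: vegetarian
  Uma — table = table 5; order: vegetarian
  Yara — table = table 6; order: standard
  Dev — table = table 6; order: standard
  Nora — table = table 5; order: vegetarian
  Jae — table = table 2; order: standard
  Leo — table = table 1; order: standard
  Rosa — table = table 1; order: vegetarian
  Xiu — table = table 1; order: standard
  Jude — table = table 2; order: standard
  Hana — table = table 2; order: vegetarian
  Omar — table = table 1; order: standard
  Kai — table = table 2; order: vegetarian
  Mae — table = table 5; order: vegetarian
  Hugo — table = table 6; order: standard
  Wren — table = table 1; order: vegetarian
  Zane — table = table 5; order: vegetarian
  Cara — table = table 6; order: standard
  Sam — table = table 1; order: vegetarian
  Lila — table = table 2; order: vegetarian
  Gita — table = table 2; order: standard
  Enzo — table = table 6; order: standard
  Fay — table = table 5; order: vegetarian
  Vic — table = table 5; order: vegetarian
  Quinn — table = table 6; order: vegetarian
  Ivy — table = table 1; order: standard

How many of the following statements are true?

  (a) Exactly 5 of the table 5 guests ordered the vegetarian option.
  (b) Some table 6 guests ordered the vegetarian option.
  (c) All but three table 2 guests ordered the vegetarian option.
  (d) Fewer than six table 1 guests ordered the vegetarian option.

3

(a) table 5: |A| = 6, |A ∩ B| = 6; needs |A ∩ B| = 5 — false.
(b) table 6: |A| = 6, |A ∩ B| = 1; needs A ∩ B ≠ ∅ (|A ∩ B| ≥ 1) — true.
(c) table 2: |A| = 8, |A ∩ B| = 5; needs |A ∖ B| = 3 — true.
(d) table 1: |A| = 9, |A ∩ B| = 5; needs |A ∩ B| < 6 — true.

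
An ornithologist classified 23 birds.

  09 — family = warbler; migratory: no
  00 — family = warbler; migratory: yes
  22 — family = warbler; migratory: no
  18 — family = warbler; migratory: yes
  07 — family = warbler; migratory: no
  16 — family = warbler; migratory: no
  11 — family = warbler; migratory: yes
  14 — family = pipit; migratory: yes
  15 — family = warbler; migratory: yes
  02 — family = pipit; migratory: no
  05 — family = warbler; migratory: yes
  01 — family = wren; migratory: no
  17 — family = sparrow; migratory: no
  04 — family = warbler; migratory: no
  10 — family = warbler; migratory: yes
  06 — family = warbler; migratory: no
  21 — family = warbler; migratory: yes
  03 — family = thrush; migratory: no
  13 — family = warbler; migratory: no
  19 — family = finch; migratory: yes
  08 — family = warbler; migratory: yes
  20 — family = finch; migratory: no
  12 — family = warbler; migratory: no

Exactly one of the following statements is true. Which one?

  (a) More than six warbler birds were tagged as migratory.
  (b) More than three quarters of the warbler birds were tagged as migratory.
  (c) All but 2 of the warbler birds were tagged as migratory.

(a)

|A| = 16, |A ∩ B| = 8, |A ∖ B| = 8.
(a) requires |A ∩ B| > 6: true.
(b) requires |A ∩ B| / |A| > 3/4: false.
(c) requires |A ∖ B| = 2: false.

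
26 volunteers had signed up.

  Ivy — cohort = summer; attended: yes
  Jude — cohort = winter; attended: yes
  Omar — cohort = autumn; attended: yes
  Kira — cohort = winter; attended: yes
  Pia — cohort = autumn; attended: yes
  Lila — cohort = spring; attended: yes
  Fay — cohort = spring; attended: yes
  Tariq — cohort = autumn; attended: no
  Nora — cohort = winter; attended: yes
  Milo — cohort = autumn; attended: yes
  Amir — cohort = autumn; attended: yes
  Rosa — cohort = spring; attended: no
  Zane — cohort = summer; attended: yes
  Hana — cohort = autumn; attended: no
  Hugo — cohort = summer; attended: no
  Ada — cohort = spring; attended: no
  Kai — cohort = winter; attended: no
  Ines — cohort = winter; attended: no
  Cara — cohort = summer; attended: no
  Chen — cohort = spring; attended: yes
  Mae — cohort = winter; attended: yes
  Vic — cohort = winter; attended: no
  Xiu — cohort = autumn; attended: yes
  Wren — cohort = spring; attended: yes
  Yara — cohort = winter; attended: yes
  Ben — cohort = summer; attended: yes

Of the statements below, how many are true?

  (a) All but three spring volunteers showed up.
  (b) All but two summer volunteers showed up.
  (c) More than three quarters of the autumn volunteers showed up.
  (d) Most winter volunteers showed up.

(a) spring: |A| = 6, |A ∩ B| = 4; needs |A ∖ B| = 3 — false.
(b) summer: |A| = 5, |A ∩ B| = 3; needs |A ∖ B| = 2 — true.
(c) autumn: |A| = 7, |A ∩ B| = 5; needs |A ∩ B| / |A| > 3/4 — false.
(d) winter: |A| = 8, |A ∩ B| = 5; needs |A ∩ B| > |A ∖ B| — true.

2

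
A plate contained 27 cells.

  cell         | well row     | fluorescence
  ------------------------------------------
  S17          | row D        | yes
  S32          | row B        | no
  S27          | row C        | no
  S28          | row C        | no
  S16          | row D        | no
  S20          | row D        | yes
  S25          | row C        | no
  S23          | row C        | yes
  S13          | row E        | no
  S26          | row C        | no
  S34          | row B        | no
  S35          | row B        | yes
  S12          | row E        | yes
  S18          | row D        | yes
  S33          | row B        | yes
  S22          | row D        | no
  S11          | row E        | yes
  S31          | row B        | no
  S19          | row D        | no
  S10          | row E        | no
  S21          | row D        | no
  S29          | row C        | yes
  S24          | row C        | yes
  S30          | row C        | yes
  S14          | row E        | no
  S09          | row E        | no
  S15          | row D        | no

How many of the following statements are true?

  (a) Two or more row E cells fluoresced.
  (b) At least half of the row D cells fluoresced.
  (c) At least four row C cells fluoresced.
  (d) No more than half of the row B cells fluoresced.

(a) row E: |A| = 6, |A ∩ B| = 2; needs |A ∩ B| ≥ 2 — true.
(b) row D: |A| = 8, |A ∩ B| = 3; needs |A ∩ B| ≥ |A ∖ B| — false.
(c) row C: |A| = 8, |A ∩ B| = 4; needs |A ∩ B| ≥ 4 — true.
(d) row B: |A| = 5, |A ∩ B| = 2; needs |A ∩ B| ≤ |A ∖ B| — true.

3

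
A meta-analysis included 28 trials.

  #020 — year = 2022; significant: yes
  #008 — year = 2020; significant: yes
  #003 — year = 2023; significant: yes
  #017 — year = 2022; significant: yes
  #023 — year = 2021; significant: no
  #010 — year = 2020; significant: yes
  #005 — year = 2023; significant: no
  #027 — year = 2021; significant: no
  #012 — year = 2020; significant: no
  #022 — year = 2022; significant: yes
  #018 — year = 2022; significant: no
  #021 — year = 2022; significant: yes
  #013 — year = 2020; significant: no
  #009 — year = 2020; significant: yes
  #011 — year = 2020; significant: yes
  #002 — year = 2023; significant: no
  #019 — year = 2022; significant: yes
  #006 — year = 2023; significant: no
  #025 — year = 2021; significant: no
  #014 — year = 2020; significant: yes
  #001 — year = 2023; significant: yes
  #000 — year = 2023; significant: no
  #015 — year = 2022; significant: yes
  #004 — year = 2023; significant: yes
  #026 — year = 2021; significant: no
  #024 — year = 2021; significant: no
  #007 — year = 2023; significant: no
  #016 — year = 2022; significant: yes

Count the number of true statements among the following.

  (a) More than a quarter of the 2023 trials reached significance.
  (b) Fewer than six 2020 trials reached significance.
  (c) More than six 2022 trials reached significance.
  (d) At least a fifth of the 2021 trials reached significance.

(a) 2023: |A| = 8, |A ∩ B| = 3; needs |A ∩ B| / |A| > 1/4 — true.
(b) 2020: |A| = 7, |A ∩ B| = 5; needs |A ∩ B| < 6 — true.
(c) 2022: |A| = 8, |A ∩ B| = 7; needs |A ∩ B| > 6 — true.
(d) 2021: |A| = 5, |A ∩ B| = 0; needs |A ∩ B| / |A| ≥ 1/5 — false.

3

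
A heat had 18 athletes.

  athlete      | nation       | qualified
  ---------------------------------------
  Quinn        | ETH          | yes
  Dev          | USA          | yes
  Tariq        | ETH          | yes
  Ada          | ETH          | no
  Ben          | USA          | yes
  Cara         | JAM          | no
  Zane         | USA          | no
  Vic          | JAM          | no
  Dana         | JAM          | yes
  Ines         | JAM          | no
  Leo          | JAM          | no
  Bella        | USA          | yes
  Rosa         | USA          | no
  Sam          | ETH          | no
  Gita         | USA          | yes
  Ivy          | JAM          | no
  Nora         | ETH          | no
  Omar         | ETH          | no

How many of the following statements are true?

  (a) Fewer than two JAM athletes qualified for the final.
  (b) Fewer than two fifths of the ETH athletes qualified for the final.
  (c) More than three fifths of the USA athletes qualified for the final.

(a) JAM: |A| = 6, |A ∩ B| = 1; needs |A ∩ B| < 2 — true.
(b) ETH: |A| = 6, |A ∩ B| = 2; needs |A ∩ B| / |A| < 2/5 — true.
(c) USA: |A| = 6, |A ∩ B| = 4; needs |A ∩ B| / |A| > 3/5 — true.

3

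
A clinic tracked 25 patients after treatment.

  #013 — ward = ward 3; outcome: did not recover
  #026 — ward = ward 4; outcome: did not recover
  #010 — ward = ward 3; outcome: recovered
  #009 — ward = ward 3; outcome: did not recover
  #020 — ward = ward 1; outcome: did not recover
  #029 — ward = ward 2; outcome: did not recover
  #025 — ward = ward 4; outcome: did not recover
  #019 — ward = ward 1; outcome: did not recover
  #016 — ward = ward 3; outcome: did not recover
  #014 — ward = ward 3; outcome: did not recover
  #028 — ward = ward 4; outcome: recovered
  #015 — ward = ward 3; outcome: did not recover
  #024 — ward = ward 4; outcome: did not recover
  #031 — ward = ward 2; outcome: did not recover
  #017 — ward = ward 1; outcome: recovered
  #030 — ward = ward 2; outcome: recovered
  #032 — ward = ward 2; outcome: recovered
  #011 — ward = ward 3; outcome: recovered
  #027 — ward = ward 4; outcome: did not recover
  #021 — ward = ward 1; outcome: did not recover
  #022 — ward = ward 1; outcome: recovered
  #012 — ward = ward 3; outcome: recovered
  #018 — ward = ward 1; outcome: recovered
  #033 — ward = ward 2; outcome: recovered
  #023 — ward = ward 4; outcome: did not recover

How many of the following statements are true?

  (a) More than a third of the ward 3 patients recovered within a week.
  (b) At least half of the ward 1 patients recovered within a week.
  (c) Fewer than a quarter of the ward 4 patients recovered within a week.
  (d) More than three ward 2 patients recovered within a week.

(a) ward 3: |A| = 8, |A ∩ B| = 3; needs |A ∩ B| / |A| > 1/3 — true.
(b) ward 1: |A| = 6, |A ∩ B| = 3; needs |A ∩ B| ≥ |A ∖ B| — true.
(c) ward 4: |A| = 6, |A ∩ B| = 1; needs |A ∩ B| / |A| < 1/4 — true.
(d) ward 2: |A| = 5, |A ∩ B| = 3; needs |A ∩ B| > 3 — false.

3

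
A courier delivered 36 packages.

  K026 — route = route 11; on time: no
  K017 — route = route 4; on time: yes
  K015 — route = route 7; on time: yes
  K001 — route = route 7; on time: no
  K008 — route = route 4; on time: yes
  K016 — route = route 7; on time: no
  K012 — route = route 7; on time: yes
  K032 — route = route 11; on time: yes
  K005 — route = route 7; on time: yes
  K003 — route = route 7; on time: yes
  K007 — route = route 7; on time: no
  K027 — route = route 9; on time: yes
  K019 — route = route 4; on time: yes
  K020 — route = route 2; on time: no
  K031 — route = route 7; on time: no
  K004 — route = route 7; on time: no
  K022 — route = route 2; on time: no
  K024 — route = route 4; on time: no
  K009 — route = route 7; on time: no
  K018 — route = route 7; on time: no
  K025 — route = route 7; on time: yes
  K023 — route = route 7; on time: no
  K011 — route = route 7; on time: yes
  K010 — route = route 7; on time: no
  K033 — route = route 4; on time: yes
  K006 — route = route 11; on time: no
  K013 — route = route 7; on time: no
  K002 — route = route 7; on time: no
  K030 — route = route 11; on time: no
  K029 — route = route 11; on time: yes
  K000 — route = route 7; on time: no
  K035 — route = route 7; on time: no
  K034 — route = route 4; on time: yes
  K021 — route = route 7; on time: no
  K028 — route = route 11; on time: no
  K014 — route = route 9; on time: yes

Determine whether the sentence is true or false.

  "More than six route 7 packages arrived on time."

False

The determiner here denotes the relation: |A ∩ B| > 6.
|A| = 20, |A ∩ B| = 6, |A ∖ B| = 14.
|A ∩ B| = 6, so the statement is false.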